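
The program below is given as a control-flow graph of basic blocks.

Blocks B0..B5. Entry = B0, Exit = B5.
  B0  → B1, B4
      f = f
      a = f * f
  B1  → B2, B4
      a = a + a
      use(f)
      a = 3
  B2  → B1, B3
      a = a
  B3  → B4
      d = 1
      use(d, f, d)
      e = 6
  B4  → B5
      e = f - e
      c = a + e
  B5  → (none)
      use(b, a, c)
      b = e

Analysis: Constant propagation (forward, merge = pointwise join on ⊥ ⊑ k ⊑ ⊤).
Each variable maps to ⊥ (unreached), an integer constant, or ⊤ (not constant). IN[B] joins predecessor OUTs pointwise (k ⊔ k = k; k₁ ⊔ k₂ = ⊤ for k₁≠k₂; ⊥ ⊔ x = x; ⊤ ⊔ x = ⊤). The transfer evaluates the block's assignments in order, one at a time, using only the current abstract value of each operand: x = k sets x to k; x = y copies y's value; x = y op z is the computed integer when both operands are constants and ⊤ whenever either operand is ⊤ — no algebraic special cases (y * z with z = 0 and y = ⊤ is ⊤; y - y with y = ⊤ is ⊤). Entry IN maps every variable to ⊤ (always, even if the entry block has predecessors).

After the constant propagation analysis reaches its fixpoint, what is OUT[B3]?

Converged values:
  B0:   IN=(all ⊤)   OUT=(all ⊤)
  B1:   IN=(all ⊤)   OUT={a:3; rest ⊤}
  B2:   IN={a:3; rest ⊤}   OUT={a:3; rest ⊤}
  B3:   IN={a:3; rest ⊤}   OUT={a:3, d:1, e:6; rest ⊤}
  B4:   IN=(all ⊤)   OUT=(all ⊤)
  B5:   IN=(all ⊤)   OUT=(all ⊤)

Merge at B3: IN[B3] = OUT[B2] = {a: 3, b: ⊤, c: ⊤, d: ⊤, e: ⊤, f: ⊤}
Applying B3's transfer function to that IN value gives OUT[B3] (row B3 above).

Answer: {a: 3, b: ⊤, c: ⊤, d: 1, e: 6, f: ⊤}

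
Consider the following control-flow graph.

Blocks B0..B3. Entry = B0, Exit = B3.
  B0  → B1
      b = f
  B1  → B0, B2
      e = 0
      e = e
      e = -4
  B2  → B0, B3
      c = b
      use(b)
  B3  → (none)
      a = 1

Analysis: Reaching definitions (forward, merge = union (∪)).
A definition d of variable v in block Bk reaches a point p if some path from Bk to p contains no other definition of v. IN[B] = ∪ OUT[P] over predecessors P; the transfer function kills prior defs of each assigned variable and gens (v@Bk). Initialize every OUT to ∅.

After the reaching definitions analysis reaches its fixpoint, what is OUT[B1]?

Converged values:
  B0: | IN={b@B0, c@B2, e@B1} | OUT={b@B0, c@B2, e@B1}
  B1: | IN={b@B0, c@B2, e@B1} | OUT={b@B0, c@B2, e@B1}
  B2: | IN={b@B0, c@B2, e@B1} | OUT={b@B0, c@B2, e@B1}
  B3: | IN={b@B0, c@B2, e@B1} | OUT={a@B3, b@B0, c@B2, e@B1}

Merge at B1: IN[B1] = OUT[B0] = {b@B0, c@B2, e@B1}
Applying B1's transfer function to that IN value gives OUT[B1] (row B1 above).

Answer: {b@B0, c@B2, e@B1}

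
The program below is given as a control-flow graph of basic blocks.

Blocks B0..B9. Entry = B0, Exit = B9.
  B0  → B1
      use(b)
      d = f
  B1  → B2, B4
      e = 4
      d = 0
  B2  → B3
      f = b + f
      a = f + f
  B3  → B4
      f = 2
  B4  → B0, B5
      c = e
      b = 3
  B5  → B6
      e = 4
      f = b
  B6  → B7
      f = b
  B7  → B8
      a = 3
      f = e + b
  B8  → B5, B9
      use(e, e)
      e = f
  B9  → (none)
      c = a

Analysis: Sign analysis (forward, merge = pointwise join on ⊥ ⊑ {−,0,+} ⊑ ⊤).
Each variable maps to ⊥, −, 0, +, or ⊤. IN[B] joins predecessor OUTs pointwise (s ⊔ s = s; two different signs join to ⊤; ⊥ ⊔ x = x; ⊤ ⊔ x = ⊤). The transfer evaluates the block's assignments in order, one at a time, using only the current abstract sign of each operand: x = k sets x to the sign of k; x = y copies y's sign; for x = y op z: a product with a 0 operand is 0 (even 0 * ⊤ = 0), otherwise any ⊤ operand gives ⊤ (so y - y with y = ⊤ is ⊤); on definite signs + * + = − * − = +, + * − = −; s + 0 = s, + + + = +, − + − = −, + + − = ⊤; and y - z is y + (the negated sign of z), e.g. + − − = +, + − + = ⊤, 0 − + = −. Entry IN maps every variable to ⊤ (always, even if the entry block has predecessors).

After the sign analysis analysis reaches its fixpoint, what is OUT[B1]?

Converged values:
  B0:  IN=(all ⊤)  OUT=(all ⊤)
  B1:  IN=(all ⊤)  OUT={d:0, e:+; rest ⊤}
  B2:  IN={d:0, e:+; rest ⊤}  OUT={d:0, e:+; rest ⊤}
  B3:  IN={d:0, e:+; rest ⊤}  OUT={d:0, e:+, f:+; rest ⊤}
  B4:  IN={d:0, e:+; rest ⊤}  OUT={b:+, c:+, d:0, e:+; rest ⊤}
  B5:  IN={b:+, c:+, d:0, e:+; rest ⊤}  OUT={b:+, c:+, d:0, e:+, f:+; rest ⊤}
  B6:  IN={b:+, c:+, d:0, e:+, f:+; rest ⊤}  OUT={b:+, c:+, d:0, e:+, f:+; rest ⊤}
  B7:  IN={b:+, c:+, d:0, e:+, f:+; rest ⊤}  OUT={a:+, b:+, c:+, d:0, e:+, f:+; rest ⊤}
  B8:  IN={a:+, b:+, c:+, d:0, e:+, f:+; rest ⊤}  OUT={a:+, b:+, c:+, d:0, e:+, f:+; rest ⊤}
  B9:  IN={a:+, b:+, c:+, d:0, e:+, f:+; rest ⊤}  OUT={a:+, b:+, c:+, d:0, e:+, f:+; rest ⊤}

Merge at B1: IN[B1] = OUT[B0] = {a: ⊤, b: ⊤, c: ⊤, d: ⊤, e: ⊤, f: ⊤}
Applying B1's transfer function to that IN value gives OUT[B1] (row B1 above).

Answer: {a: ⊤, b: ⊤, c: ⊤, d: 0, e: +, f: ⊤}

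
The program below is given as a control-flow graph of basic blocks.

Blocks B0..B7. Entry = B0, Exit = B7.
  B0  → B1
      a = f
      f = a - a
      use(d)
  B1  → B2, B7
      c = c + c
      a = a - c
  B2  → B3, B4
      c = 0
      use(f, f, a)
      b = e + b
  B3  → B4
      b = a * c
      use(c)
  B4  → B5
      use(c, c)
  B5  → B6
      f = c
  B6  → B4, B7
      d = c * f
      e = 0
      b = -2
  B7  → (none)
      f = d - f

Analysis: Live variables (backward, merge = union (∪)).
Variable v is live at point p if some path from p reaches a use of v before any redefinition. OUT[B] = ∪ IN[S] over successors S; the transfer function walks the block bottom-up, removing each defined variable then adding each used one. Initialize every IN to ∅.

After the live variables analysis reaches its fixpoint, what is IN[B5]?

Answer: {c}

Derivation:
Fixpoint table:
  B0:  IN={b, c, d, e, f}  OUT={a, b, c, d, e, f}
  B1:  IN={a, b, c, d, e, f}  OUT={a, b, d, e, f}
  B2:  IN={a, b, e, f}  OUT={a, c}
  B3:  IN={a, c}  OUT={c}
  B4:  IN={c}  OUT={c}
  B5:  IN={c}  OUT={c, f}
  B6:  IN={c, f}  OUT={c, d, f}
  B7:  IN={d, f}  OUT={}

Merge at B5: OUT[B5] = IN[B6] = {c, f}
Applying B5's transfer function to that OUT value gives IN[B5] (row B5 above).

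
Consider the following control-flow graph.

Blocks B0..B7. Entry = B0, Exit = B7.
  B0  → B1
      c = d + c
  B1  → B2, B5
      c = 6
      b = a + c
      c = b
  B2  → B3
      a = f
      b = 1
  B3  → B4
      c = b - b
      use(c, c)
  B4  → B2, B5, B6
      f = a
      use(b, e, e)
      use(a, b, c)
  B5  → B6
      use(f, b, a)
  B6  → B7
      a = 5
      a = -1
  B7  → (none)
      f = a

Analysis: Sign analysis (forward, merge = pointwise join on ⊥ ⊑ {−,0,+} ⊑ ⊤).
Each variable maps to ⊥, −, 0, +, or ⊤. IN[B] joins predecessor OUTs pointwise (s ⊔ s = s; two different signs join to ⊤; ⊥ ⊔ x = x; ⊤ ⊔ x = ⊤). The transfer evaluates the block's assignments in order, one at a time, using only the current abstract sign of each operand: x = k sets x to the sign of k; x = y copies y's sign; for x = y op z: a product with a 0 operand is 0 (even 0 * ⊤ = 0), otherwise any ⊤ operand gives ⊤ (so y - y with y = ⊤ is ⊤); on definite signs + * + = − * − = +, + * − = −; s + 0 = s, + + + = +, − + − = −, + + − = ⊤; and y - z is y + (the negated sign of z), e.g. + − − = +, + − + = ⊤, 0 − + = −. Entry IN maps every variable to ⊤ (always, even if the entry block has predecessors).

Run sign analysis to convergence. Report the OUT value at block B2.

Answer: {a: ⊤, b: +, c: ⊤, d: ⊤, e: ⊤, f: ⊤}

Trace:
Fixpoint table:
  B0: | IN=(all ⊤) | OUT=(all ⊤)
  B1: | IN=(all ⊤) | OUT=(all ⊤)
  B2: | IN=(all ⊤) | OUT={b:+; rest ⊤}
  B3: | IN={b:+; rest ⊤} | OUT={b:+; rest ⊤}
  B4: | IN={b:+; rest ⊤} | OUT={b:+; rest ⊤}
  B5: | IN=(all ⊤) | OUT=(all ⊤)
  B6: | IN=(all ⊤) | OUT={a:-; rest ⊤}
  B7: | IN={a:-; rest ⊤} | OUT={a:-, f:-; rest ⊤}

Merge at B2: IN[B2] = OUT[B1] ⊔ OUT[B4] = {a: ⊤, b: ⊤, c: ⊤, d: ⊤, e: ⊤, f: ⊤}
Applying B2's transfer function to that IN value gives OUT[B2] (row B2 above).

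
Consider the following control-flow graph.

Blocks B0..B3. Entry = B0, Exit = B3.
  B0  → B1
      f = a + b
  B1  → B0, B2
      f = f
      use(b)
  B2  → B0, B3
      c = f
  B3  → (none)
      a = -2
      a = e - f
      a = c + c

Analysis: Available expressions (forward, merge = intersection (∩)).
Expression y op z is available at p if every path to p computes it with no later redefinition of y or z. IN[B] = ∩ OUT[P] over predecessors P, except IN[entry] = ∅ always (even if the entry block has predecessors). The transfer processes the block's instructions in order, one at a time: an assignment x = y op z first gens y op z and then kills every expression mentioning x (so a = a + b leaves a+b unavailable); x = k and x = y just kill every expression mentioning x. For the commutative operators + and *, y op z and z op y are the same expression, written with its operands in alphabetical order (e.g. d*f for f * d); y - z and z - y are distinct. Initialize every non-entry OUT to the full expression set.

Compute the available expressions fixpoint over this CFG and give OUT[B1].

Answer: {a+b}

Derivation:
Converged values:
  B0:   IN={}   OUT={a+b}
  B1:   IN={a+b}   OUT={a+b}
  B2:   IN={a+b}   OUT={a+b}
  B3:   IN={a+b}   OUT={c+c, e-f}

Merge at B1: IN[B1] = OUT[B0] = {a+b}
Applying B1's transfer function to that IN value gives OUT[B1] (row B1 above).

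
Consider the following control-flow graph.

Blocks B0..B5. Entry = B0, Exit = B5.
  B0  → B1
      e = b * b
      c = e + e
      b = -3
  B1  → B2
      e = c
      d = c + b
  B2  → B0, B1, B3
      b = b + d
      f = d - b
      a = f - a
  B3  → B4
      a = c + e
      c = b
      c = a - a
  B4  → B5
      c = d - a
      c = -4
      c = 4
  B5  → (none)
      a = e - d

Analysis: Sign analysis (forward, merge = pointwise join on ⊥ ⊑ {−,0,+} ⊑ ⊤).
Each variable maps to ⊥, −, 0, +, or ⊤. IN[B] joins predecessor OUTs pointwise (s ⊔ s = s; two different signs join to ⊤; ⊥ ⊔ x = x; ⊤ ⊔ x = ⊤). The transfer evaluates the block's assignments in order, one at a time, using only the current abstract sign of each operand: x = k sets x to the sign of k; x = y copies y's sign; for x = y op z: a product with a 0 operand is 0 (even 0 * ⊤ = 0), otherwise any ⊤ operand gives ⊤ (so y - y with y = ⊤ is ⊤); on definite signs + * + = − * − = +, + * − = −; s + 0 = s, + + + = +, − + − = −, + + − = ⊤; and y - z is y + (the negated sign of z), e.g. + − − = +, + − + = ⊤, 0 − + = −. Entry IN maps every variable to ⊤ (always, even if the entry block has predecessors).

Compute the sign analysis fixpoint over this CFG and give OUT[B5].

Converged values:
  B0:   IN=(all ⊤)   OUT={b:-; rest ⊤}
  B1:   IN=(all ⊤)   OUT=(all ⊤)
  B2:   IN=(all ⊤)   OUT=(all ⊤)
  B3:   IN=(all ⊤)   OUT=(all ⊤)
  B4:   IN=(all ⊤)   OUT={c:+; rest ⊤}
  B5:   IN={c:+; rest ⊤}   OUT={c:+; rest ⊤}

Merge at B5: IN[B5] = OUT[B4] = {a: ⊤, b: ⊤, c: +, d: ⊤, e: ⊤, f: ⊤}
Applying B5's transfer function to that IN value gives OUT[B5] (row B5 above).

Answer: {a: ⊤, b: ⊤, c: +, d: ⊤, e: ⊤, f: ⊤}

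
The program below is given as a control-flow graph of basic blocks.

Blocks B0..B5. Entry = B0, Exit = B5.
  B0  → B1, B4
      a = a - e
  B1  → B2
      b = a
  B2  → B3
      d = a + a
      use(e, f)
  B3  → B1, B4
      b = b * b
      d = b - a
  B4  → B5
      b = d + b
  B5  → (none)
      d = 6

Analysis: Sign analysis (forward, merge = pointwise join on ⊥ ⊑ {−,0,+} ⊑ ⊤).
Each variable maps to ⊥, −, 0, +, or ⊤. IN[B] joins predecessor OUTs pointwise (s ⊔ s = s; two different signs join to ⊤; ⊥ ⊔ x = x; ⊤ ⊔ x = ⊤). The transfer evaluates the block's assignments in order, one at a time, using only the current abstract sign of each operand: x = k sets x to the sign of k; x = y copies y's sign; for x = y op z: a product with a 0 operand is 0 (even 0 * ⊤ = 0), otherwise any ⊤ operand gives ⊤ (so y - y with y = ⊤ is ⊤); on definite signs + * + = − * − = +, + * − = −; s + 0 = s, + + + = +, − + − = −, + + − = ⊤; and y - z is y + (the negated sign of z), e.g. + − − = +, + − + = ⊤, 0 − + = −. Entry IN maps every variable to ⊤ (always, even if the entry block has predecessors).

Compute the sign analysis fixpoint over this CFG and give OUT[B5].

Fixpoint table:
  B0:  IN=(all ⊤)  OUT=(all ⊤)
  B1:  IN=(all ⊤)  OUT=(all ⊤)
  B2:  IN=(all ⊤)  OUT=(all ⊤)
  B3:  IN=(all ⊤)  OUT=(all ⊤)
  B4:  IN=(all ⊤)  OUT=(all ⊤)
  B5:  IN=(all ⊤)  OUT={d:+; rest ⊤}

Merge at B5: IN[B5] = OUT[B4] = {a: ⊤, b: ⊤, c: ⊤, d: ⊤, e: ⊤, f: ⊤}
Applying B5's transfer function to that IN value gives OUT[B5] (row B5 above).

Answer: {a: ⊤, b: ⊤, c: ⊤, d: +, e: ⊤, f: ⊤}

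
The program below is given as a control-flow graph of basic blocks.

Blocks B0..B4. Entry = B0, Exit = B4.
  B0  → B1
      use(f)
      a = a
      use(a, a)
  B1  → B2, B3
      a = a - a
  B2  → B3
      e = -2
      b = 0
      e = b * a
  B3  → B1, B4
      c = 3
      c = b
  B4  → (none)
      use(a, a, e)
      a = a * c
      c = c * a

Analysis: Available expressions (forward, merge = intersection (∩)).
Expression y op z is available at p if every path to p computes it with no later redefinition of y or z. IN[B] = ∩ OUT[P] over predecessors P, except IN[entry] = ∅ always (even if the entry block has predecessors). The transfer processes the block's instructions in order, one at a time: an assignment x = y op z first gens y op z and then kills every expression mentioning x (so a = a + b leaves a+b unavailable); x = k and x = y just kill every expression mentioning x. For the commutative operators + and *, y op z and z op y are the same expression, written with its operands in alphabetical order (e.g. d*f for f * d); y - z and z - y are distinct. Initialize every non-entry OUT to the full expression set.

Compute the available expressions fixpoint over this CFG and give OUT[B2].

Fixpoint table:
  B0:  IN={}  OUT={}
  B1:  IN={}  OUT={}
  B2:  IN={}  OUT={a*b}
  B3:  IN={}  OUT={}
  B4:  IN={}  OUT={}

Merge at B2: IN[B2] = OUT[B1] = {}
Applying B2's transfer function to that IN value gives OUT[B2] (row B2 above).

Answer: {a*b}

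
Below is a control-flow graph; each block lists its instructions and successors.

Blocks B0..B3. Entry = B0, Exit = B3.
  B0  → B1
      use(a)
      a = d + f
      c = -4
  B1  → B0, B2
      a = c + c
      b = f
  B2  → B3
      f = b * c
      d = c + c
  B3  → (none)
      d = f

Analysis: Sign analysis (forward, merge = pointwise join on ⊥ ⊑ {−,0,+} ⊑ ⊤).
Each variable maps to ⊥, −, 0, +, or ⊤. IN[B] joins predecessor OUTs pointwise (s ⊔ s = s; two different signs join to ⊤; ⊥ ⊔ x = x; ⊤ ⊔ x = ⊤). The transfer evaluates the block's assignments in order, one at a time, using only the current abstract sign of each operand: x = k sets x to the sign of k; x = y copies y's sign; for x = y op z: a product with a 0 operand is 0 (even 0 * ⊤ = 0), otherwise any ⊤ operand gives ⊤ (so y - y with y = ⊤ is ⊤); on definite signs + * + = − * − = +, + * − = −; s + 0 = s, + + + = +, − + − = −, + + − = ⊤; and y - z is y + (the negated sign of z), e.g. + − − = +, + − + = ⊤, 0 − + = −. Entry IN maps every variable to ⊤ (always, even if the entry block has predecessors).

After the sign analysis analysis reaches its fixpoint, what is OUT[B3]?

Answer: {a: -, b: ⊤, c: -, d: ⊤, e: ⊤, f: ⊤}

Derivation:
Fixpoint table:
  B0:   IN=(all ⊤)   OUT={c:-; rest ⊤}
  B1:   IN={c:-; rest ⊤}   OUT={a:-, c:-; rest ⊤}
  B2:   IN={a:-, c:-; rest ⊤}   OUT={a:-, c:-, d:-; rest ⊤}
  B3:   IN={a:-, c:-, d:-; rest ⊤}   OUT={a:-, c:-; rest ⊤}

Merge at B3: IN[B3] = OUT[B2] = {a: -, b: ⊤, c: -, d: -, e: ⊤, f: ⊤}
Applying B3's transfer function to that IN value gives OUT[B3] (row B3 above).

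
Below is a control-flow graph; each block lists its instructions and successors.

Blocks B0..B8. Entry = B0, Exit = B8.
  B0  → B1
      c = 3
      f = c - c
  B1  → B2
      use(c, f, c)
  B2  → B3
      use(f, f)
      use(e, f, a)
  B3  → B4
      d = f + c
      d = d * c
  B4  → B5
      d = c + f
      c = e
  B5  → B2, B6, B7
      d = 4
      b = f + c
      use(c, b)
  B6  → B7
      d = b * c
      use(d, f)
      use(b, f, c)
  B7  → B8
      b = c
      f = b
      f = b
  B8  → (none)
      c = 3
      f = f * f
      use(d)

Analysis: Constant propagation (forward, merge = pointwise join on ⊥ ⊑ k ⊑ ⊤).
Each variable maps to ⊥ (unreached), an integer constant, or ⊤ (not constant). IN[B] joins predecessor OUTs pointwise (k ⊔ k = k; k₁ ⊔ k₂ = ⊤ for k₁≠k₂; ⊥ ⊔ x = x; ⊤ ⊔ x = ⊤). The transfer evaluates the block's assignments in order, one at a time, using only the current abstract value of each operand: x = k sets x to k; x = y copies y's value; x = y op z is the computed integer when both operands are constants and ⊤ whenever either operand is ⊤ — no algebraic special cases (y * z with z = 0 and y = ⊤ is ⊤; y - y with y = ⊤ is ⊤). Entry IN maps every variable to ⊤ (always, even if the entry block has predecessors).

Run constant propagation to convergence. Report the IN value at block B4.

Answer: {a: ⊤, b: ⊤, c: ⊤, d: ⊤, e: ⊤, f: 0}

Working:
Per-block solution:
  B0:  IN=(all ⊤)  OUT={c:3, f:0; rest ⊤}
  B1:  IN={c:3, f:0; rest ⊤}  OUT={c:3, f:0; rest ⊤}
  B2:  IN={f:0; rest ⊤}  OUT={f:0; rest ⊤}
  B3:  IN={f:0; rest ⊤}  OUT={f:0; rest ⊤}
  B4:  IN={f:0; rest ⊤}  OUT={f:0; rest ⊤}
  B5:  IN={f:0; rest ⊤}  OUT={d:4, f:0; rest ⊤}
  B6:  IN={d:4, f:0; rest ⊤}  OUT={f:0; rest ⊤}
  B7:  IN={f:0; rest ⊤}  OUT=(all ⊤)
  B8:  IN=(all ⊤)  OUT={c:3; rest ⊤}

Merge at B4: IN[B4] = OUT[B3] = {a: ⊤, b: ⊤, c: ⊤, d: ⊤, e: ⊤, f: 0}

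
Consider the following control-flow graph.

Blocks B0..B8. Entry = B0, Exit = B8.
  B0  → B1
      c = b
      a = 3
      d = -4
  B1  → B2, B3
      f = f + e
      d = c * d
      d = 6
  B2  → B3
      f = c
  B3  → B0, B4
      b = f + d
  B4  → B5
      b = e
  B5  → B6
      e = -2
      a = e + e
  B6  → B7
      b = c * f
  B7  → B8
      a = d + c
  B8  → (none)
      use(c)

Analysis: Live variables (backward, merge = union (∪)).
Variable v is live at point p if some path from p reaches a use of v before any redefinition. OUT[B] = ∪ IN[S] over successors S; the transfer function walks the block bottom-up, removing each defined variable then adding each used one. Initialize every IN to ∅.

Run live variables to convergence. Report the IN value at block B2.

Converged values:
  B0:   IN={b, e, f}   OUT={c, d, e, f}
  B1:   IN={c, d, e, f}   OUT={c, d, e, f}
  B2:   IN={c, d, e}   OUT={c, d, e, f}
  B3:   IN={c, d, e, f}   OUT={b, c, d, e, f}
  B4:   IN={c, d, e, f}   OUT={c, d, f}
  B5:   IN={c, d, f}   OUT={c, d, f}
  B6:   IN={c, d, f}   OUT={c, d}
  B7:   IN={c, d}   OUT={c}
  B8:   IN={c}   OUT={}

Merge at B2: OUT[B2] = IN[B3] = {c, d, e, f}
Applying B2's transfer function to that OUT value gives IN[B2] (row B2 above).

Answer: {c, d, e}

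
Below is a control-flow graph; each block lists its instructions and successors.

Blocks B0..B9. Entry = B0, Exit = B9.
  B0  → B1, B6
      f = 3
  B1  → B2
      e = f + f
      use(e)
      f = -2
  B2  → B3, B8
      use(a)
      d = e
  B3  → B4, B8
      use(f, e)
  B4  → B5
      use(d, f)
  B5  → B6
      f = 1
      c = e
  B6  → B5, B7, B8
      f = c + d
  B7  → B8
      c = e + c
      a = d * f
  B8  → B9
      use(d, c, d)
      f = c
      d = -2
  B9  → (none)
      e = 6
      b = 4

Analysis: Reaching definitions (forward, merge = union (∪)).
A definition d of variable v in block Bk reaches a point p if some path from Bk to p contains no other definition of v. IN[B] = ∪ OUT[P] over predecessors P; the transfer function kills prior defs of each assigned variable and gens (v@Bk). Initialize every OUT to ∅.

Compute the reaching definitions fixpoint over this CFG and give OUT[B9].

Answer: {a@B7, b@B9, c@B5, c@B7, d@B8, e@B9, f@B8}

Working:
Converged values:
  B0: | IN={} | OUT={f@B0}
  B1: | IN={f@B0} | OUT={e@B1, f@B1}
  B2: | IN={e@B1, f@B1} | OUT={d@B2, e@B1, f@B1}
  B3: | IN={d@B2, e@B1, f@B1} | OUT={d@B2, e@B1, f@B1}
  B4: | IN={d@B2, e@B1, f@B1} | OUT={d@B2, e@B1, f@B1}
  B5: | IN={c@B5, d@B2, e@B1, f@B1, f@B6} | OUT={c@B5, d@B2, e@B1, f@B5}
  B6: | IN={c@B5, d@B2, e@B1, f@B0, f@B5} | OUT={c@B5, d@B2, e@B1, f@B6}
  B7: | IN={c@B5, d@B2, e@B1, f@B6} | OUT={a@B7, c@B7, d@B2, e@B1, f@B6}
  B8: | IN={a@B7, c@B5, c@B7, d@B2, e@B1, f@B1, f@B6} | OUT={a@B7, c@B5, c@B7, d@B8, e@B1, f@B8}
  B9: | IN={a@B7, c@B5, c@B7, d@B8, e@B1, f@B8} | OUT={a@B7, b@B9, c@B5, c@B7, d@B8, e@B9, f@B8}

Merge at B9: IN[B9] = OUT[B8] = {a@B7, c@B5, c@B7, d@B8, e@B1, f@B8}
Applying B9's transfer function to that IN value gives OUT[B9] (row B9 above).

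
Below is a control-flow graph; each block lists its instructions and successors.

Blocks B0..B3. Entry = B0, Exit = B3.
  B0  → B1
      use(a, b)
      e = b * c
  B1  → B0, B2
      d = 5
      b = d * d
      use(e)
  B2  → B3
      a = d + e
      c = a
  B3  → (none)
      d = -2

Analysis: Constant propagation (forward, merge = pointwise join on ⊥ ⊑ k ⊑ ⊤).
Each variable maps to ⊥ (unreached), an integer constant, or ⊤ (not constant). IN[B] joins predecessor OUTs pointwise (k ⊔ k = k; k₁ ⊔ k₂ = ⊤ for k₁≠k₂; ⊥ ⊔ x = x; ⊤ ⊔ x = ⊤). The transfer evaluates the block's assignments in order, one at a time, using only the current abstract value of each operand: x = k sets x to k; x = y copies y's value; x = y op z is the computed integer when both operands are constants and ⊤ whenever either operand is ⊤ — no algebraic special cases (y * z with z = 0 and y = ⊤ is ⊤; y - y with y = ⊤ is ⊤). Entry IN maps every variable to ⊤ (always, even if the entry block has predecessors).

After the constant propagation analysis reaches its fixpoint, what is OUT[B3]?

Answer: {a: ⊤, b: 25, c: ⊤, d: -2, e: ⊤, f: ⊤}

Derivation:
Converged values:
  B0: | IN=(all ⊤) | OUT=(all ⊤)
  B1: | IN=(all ⊤) | OUT={b:25, d:5; rest ⊤}
  B2: | IN={b:25, d:5; rest ⊤} | OUT={b:25, d:5; rest ⊤}
  B3: | IN={b:25, d:5; rest ⊤} | OUT={b:25, d:-2; rest ⊤}

Merge at B3: IN[B3] = OUT[B2] = {a: ⊤, b: 25, c: ⊤, d: 5, e: ⊤, f: ⊤}
Applying B3's transfer function to that IN value gives OUT[B3] (row B3 above).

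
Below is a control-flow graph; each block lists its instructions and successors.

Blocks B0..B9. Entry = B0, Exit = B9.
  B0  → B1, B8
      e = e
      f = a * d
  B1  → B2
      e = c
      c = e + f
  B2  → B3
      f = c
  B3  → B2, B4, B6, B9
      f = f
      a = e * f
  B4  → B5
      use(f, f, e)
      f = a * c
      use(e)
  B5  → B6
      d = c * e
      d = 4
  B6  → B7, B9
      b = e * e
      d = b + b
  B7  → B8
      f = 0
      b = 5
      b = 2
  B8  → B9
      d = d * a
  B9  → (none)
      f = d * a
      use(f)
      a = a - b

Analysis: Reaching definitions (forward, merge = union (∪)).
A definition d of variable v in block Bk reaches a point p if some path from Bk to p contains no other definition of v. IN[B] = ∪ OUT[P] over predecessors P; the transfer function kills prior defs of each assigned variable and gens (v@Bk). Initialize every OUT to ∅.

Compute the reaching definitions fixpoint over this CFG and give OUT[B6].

Converged values:
  B0: | IN={} | OUT={e@B0, f@B0}
  B1: | IN={e@B0, f@B0} | OUT={c@B1, e@B1, f@B0}
  B2: | IN={a@B3, c@B1, e@B1, f@B0, f@B3} | OUT={a@B3, c@B1, e@B1, f@B2}
  B3: | IN={a@B3, c@B1, e@B1, f@B2} | OUT={a@B3, c@B1, e@B1, f@B3}
  B4: | IN={a@B3, c@B1, e@B1, f@B3} | OUT={a@B3, c@B1, e@B1, f@B4}
  B5: | IN={a@B3, c@B1, e@B1, f@B4} | OUT={a@B3, c@B1, d@B5, e@B1, f@B4}
  B6: | IN={a@B3, c@B1, d@B5, e@B1, f@B3, f@B4} | OUT={a@B3, b@B6, c@B1, d@B6, e@B1, f@B3, f@B4}
  B7: | IN={a@B3, b@B6, c@B1, d@B6, e@B1, f@B3, f@B4} | OUT={a@B3, b@B7, c@B1, d@B6, e@B1, f@B7}
  B8: | IN={a@B3, b@B7, c@B1, d@B6, e@B0, e@B1, f@B0, f@B7} | OUT={a@B3, b@B7, c@B1, d@B8, e@B0, e@B1, f@B0, f@B7}
  B9: | IN={a@B3, b@B6, b@B7, c@B1, d@B6, d@B8, e@B0, e@B1, f@B0, f@B3, f@B4, f@B7} | OUT={a@B9, b@B6, b@B7, c@B1, d@B6, d@B8, e@B0, e@B1, f@B9}

Merge at B6: IN[B6] = OUT[B3] ⊔ OUT[B5] = {a@B3, c@B1, d@B5, e@B1, f@B3, f@B4}
Applying B6's transfer function to that IN value gives OUT[B6] (row B6 above).

Answer: {a@B3, b@B6, c@B1, d@B6, e@B1, f@B3, f@B4}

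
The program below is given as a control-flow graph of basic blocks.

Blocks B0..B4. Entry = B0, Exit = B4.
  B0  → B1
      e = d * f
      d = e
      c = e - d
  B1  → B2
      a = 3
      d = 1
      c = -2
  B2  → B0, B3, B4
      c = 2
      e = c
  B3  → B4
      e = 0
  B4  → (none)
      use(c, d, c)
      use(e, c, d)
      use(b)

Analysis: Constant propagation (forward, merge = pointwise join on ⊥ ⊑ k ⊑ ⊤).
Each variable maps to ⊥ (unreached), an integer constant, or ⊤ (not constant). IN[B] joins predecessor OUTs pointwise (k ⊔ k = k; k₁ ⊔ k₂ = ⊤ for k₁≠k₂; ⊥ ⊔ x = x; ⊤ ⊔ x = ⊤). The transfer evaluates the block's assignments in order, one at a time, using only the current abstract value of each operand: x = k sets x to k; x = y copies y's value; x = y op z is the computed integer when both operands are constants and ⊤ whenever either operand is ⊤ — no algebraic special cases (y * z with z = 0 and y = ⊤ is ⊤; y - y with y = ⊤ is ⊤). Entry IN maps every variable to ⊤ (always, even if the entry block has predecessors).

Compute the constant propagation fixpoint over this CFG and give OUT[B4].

Converged values:
  B0: | IN=(all ⊤) | OUT=(all ⊤)
  B1: | IN=(all ⊤) | OUT={a:3, c:-2, d:1; rest ⊤}
  B2: | IN={a:3, c:-2, d:1; rest ⊤} | OUT={a:3, c:2, d:1, e:2; rest ⊤}
  B3: | IN={a:3, c:2, d:1, e:2; rest ⊤} | OUT={a:3, c:2, d:1, e:0; rest ⊤}
  B4: | IN={a:3, c:2, d:1; rest ⊤} | OUT={a:3, c:2, d:1; rest ⊤}

Merge at B4: IN[B4] = OUT[B2] ⊔ OUT[B3] = {a: 3, b: ⊤, c: 2, d: 1, e: ⊤, f: ⊤}
Applying B4's transfer function to that IN value gives OUT[B4] (row B4 above).

Answer: {a: 3, b: ⊤, c: 2, d: 1, e: ⊤, f: ⊤}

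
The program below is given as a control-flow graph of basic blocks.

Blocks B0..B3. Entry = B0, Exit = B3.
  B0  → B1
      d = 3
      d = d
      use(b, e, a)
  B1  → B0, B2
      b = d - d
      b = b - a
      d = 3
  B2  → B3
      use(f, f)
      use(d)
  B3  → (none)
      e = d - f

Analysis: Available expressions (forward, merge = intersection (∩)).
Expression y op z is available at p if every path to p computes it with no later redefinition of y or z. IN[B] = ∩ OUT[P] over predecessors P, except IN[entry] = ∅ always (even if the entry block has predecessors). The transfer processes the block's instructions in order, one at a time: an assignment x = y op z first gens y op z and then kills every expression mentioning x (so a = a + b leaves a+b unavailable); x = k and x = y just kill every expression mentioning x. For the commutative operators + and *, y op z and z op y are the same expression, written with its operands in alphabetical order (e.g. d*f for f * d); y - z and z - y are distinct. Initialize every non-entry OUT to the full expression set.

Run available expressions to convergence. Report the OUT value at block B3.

Per-block solution:
  B0:  IN={}  OUT={}
  B1:  IN={}  OUT={}
  B2:  IN={}  OUT={}
  B3:  IN={}  OUT={d-f}

Merge at B3: IN[B3] = OUT[B2] = {}
Applying B3's transfer function to that IN value gives OUT[B3] (row B3 above).

Answer: {d-f}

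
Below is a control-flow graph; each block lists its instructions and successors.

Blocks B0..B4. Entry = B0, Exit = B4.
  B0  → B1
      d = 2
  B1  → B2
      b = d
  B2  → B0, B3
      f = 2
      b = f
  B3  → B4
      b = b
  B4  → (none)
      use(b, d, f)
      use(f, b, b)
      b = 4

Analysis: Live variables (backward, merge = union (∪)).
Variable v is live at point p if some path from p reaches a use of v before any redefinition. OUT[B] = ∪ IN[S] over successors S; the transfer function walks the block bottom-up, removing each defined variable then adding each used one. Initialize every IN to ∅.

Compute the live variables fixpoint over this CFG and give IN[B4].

Answer: {b, d, f}

Trace:
Per-block solution:
  B0:  IN={}  OUT={d}
  B1:  IN={d}  OUT={d}
  B2:  IN={d}  OUT={b, d, f}
  B3:  IN={b, d, f}  OUT={b, d, f}
  B4:  IN={b, d, f}  OUT={}

B4 is the boundary node: OUT[B4] = {}
Applying B4's transfer function to that OUT value gives IN[B4] (row B4 above).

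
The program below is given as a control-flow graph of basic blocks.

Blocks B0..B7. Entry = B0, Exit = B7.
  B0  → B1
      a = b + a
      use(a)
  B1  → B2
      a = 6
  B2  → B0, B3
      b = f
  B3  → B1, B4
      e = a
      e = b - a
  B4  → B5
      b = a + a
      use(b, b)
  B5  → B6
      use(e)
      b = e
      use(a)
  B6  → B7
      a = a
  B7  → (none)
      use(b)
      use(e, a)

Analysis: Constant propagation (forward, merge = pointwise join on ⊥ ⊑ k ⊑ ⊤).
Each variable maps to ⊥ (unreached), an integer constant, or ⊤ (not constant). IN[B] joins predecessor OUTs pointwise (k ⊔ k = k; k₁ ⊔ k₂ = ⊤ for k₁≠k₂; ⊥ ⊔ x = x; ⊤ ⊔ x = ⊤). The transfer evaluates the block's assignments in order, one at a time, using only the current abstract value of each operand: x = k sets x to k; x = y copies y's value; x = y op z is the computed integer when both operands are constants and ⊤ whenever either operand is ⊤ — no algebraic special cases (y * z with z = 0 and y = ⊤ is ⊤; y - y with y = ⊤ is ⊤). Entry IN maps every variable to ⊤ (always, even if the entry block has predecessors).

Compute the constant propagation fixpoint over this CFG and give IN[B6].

Answer: {a: 6, b: ⊤, c: ⊤, d: ⊤, e: ⊤, f: ⊤}

Trace:
Fixpoint table:
  B0: | IN=(all ⊤) | OUT=(all ⊤)
  B1: | IN=(all ⊤) | OUT={a:6; rest ⊤}
  B2: | IN={a:6; rest ⊤} | OUT={a:6; rest ⊤}
  B3: | IN={a:6; rest ⊤} | OUT={a:6; rest ⊤}
  B4: | IN={a:6; rest ⊤} | OUT={a:6, b:12; rest ⊤}
  B5: | IN={a:6, b:12; rest ⊤} | OUT={a:6; rest ⊤}
  B6: | IN={a:6; rest ⊤} | OUT={a:6; rest ⊤}
  B7: | IN={a:6; rest ⊤} | OUT={a:6; rest ⊤}

Merge at B6: IN[B6] = OUT[B5] = {a: 6, b: ⊤, c: ⊤, d: ⊤, e: ⊤, f: ⊤}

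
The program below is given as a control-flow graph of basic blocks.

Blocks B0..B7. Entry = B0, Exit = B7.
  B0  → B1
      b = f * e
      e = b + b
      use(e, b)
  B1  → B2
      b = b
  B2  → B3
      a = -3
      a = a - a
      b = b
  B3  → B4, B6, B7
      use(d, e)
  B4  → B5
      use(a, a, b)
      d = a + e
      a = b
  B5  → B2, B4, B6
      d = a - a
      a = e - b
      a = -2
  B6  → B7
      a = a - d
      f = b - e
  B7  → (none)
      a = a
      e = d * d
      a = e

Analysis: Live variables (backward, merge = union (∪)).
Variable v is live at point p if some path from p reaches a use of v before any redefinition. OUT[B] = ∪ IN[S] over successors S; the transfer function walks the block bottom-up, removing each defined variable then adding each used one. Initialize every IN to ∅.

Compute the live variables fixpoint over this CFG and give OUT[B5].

Answer: {a, b, d, e}

Trace:
Fixpoint table:
  B0:  IN={d, e, f}  OUT={b, d, e}
  B1:  IN={b, d, e}  OUT={b, d, e}
  B2:  IN={b, d, e}  OUT={a, b, d, e}
  B3:  IN={a, b, d, e}  OUT={a, b, d, e}
  B4:  IN={a, b, e}  OUT={a, b, e}
  B5:  IN={a, b, e}  OUT={a, b, d, e}
  B6:  IN={a, b, d, e}  OUT={a, d}
  B7:  IN={a, d}  OUT={}

Merge at B5: OUT[B5] = IN[B2] ⊔ IN[B4] ⊔ IN[B6] = {a, b, d, e}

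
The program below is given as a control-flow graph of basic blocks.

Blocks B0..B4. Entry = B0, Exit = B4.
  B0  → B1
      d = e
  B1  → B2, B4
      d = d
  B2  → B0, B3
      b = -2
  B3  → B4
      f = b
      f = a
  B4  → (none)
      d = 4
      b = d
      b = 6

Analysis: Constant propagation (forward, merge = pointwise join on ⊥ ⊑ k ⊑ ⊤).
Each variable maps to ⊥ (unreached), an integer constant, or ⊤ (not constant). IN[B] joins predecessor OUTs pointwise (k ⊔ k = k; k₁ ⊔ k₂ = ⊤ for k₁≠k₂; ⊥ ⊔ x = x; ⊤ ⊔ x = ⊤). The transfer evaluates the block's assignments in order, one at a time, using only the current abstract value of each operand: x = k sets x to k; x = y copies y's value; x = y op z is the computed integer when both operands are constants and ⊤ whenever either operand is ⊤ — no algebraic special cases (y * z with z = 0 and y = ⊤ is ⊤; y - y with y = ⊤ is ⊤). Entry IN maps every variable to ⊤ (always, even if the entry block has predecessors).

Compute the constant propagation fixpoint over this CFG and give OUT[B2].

Fixpoint table:
  B0: | IN=(all ⊤) | OUT=(all ⊤)
  B1: | IN=(all ⊤) | OUT=(all ⊤)
  B2: | IN=(all ⊤) | OUT={b:-2; rest ⊤}
  B3: | IN={b:-2; rest ⊤} | OUT={b:-2; rest ⊤}
  B4: | IN=(all ⊤) | OUT={b:6, d:4; rest ⊤}

Merge at B2: IN[B2] = OUT[B1] = {a: ⊤, b: ⊤, c: ⊤, d: ⊤, e: ⊤, f: ⊤}
Applying B2's transfer function to that IN value gives OUT[B2] (row B2 above).

Answer: {a: ⊤, b: -2, c: ⊤, d: ⊤, e: ⊤, f: ⊤}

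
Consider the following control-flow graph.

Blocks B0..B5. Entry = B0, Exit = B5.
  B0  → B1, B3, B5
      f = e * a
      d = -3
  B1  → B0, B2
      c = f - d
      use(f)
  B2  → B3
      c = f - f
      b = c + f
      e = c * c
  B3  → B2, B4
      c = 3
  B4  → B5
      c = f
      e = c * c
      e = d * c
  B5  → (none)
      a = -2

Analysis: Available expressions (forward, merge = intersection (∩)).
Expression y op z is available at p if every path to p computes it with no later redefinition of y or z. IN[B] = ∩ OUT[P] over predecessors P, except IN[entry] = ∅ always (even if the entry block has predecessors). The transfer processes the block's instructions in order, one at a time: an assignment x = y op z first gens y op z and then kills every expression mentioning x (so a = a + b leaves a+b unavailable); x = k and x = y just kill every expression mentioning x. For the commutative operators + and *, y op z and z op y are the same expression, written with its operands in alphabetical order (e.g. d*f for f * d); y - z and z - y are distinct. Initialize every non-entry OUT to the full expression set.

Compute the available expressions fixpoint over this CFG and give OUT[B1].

Per-block solution:
  B0:  IN={}  OUT={a*e}
  B1:  IN={a*e}  OUT={a*e, f-d}
  B2:  IN={}  OUT={c*c, c+f, f-f}
  B3:  IN={}  OUT={}
  B4:  IN={}  OUT={c*c, c*d}
  B5:  IN={}  OUT={}

Merge at B1: IN[B1] = OUT[B0] = {a*e}
Applying B1's transfer function to that IN value gives OUT[B1] (row B1 above).

Answer: {a*e, f-d}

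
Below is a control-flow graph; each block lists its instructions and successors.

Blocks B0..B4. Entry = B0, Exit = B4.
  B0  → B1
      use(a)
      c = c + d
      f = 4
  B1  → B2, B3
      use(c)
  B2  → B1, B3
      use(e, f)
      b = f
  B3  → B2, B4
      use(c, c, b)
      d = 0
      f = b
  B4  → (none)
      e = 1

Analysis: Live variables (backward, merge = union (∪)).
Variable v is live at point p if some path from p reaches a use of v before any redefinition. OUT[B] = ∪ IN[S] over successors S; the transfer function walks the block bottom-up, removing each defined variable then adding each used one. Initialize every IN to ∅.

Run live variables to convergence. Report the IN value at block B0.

Answer: {a, b, c, d, e}

Working:
Fixpoint table:
  B0:   IN={a, b, c, d, e}   OUT={b, c, e, f}
  B1:   IN={b, c, e, f}   OUT={b, c, e, f}
  B2:   IN={c, e, f}   OUT={b, c, e, f}
  B3:   IN={b, c, e}   OUT={c, e, f}
  B4:   IN={}   OUT={}

Merge at B0: OUT[B0] = IN[B1] = {b, c, e, f}
Applying B0's transfer function to that OUT value gives IN[B0] (row B0 above).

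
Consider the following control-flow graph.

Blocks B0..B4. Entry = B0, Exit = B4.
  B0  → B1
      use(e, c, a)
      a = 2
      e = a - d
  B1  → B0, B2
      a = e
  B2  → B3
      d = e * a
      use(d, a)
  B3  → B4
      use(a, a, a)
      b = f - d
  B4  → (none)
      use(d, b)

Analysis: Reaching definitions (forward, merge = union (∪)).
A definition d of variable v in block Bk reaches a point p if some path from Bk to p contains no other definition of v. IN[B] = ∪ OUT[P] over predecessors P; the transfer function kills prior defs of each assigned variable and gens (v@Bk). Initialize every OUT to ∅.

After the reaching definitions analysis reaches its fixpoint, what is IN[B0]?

Answer: {a@B1, e@B0}

Derivation:
Fixpoint table:
  B0:   IN={a@B1, e@B0}   OUT={a@B0, e@B0}
  B1:   IN={a@B0, e@B0}   OUT={a@B1, e@B0}
  B2:   IN={a@B1, e@B0}   OUT={a@B1, d@B2, e@B0}
  B3:   IN={a@B1, d@B2, e@B0}   OUT={a@B1, b@B3, d@B2, e@B0}
  B4:   IN={a@B1, b@B3, d@B2, e@B0}   OUT={a@B1, b@B3, d@B2, e@B0}

Merge at B0 (entry node, so the boundary value {} is joined with the incoming edge(s)): IN[B0] = {} ⊔ OUT[B1] = {a@B1, e@B0}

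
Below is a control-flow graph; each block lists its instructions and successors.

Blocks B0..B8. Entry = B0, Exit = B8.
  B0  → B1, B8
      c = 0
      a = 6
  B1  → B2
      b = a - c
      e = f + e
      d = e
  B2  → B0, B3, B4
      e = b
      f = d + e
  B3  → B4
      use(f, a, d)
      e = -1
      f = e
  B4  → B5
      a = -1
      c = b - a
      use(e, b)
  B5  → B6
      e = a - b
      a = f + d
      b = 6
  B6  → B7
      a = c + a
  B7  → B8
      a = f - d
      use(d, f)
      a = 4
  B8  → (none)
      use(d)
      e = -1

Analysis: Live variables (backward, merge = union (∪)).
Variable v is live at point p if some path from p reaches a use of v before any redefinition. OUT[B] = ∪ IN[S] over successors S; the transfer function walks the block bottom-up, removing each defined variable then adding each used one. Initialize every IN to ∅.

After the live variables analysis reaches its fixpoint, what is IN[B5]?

Per-block solution:
  B0:  IN={d, e, f}  OUT={a, c, d, e, f}
  B1:  IN={a, c, e, f}  OUT={a, b, d}
  B2:  IN={a, b, d}  OUT={a, b, d, e, f}
  B3:  IN={a, b, d, f}  OUT={b, d, e, f}
  B4:  IN={b, d, e, f}  OUT={a, b, c, d, f}
  B5:  IN={a, b, c, d, f}  OUT={a, c, d, f}
  B6:  IN={a, c, d, f}  OUT={d, f}
  B7:  IN={d, f}  OUT={d}
  B8:  IN={d}  OUT={}

Merge at B5: OUT[B5] = IN[B6] = {a, c, d, f}
Applying B5's transfer function to that OUT value gives IN[B5] (row B5 above).

Answer: {a, b, c, d, f}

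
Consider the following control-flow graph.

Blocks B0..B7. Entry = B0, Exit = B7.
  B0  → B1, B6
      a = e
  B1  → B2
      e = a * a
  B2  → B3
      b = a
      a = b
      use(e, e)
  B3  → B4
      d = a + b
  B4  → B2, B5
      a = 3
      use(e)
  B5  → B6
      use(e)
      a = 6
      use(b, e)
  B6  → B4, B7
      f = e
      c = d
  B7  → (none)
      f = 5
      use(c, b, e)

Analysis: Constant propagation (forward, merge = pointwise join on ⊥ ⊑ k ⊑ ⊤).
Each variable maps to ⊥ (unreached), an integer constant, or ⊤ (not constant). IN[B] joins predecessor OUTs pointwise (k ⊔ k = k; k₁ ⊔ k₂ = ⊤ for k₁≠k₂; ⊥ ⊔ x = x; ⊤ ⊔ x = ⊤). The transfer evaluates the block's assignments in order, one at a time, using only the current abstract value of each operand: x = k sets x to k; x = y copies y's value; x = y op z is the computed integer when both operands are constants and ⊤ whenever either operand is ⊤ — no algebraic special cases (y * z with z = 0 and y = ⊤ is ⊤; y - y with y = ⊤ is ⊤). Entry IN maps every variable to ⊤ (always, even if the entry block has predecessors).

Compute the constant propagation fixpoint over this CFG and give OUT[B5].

Answer: {a: 6, b: ⊤, c: ⊤, d: ⊤, e: ⊤, f: ⊤}

Derivation:
Fixpoint table:
  B0: | IN=(all ⊤) | OUT=(all ⊤)
  B1: | IN=(all ⊤) | OUT=(all ⊤)
  B2: | IN=(all ⊤) | OUT=(all ⊤)
  B3: | IN=(all ⊤) | OUT=(all ⊤)
  B4: | IN=(all ⊤) | OUT={a:3; rest ⊤}
  B5: | IN={a:3; rest ⊤} | OUT={a:6; rest ⊤}
  B6: | IN=(all ⊤) | OUT=(all ⊤)
  B7: | IN=(all ⊤) | OUT={f:5; rest ⊤}

Merge at B5: IN[B5] = OUT[B4] = {a: 3, b: ⊤, c: ⊤, d: ⊤, e: ⊤, f: ⊤}
Applying B5's transfer function to that IN value gives OUT[B5] (row B5 above).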